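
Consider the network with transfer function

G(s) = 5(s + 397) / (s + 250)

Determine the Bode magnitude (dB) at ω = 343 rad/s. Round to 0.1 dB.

15.8 dB

At s = jω = j343:
zero (s+397): 397 + j343 → |·| = √(397²+343²) = √275258 ≈ 524.65, ∠ = arctan(343/397) ≈ 40.83°
pole (s+250): 250 + j343 → |·| = √(250²+343²) = √180149 ≈ 424.44, ∠ = arctan(343/250) ≈ 53.91°
|G| = 5 · 524.65 / 424.44 ≈ 6.1805
Gain = 20 log₁₀(6.1805) ≈ 15.82 dB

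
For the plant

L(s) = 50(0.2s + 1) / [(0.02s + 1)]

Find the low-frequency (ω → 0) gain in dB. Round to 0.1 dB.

34.0 dB

L(0) = 50 · 1 / 1 = 50
20 log₁₀(50) ≈ 33.98 dB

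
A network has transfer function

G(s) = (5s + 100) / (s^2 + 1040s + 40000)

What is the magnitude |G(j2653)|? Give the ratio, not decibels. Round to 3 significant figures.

Substitute s = j2653:
Numerator: 5(j2653) + 100 = 100 + j13265
Denominator: (j2653)^2 + 1040(j2653) + 40000 = -6998409 + j2759120
|N| = √(100² + 13265²) ≈ 13265, ∠N ≈ 89.57°
|D| = √(6998409² + 2759120²) ≈ 7.5227e+06, ∠D ≈ 158.48°
|G| = 13265 / 7.5227e+06 ≈ 0.0017633

0.00176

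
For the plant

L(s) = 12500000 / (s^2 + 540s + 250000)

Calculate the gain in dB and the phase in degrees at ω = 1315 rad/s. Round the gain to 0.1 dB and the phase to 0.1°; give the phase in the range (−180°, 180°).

At s = jω = j1315:
quadratic: (j1315)² + 540·j1315 + 250000 = -1479225 + j710100 → |·| ≈ 1.6408e+06, ∠ ≈ 154.36°
|L| = 12500000 / 1.6408e+06 ≈ 7.6182
Gain = 20 log₁₀(7.6182) ≈ 17.64 dB
∠L = 0.00° − 154.36° = -154.36°

17.6 dB, -154.4°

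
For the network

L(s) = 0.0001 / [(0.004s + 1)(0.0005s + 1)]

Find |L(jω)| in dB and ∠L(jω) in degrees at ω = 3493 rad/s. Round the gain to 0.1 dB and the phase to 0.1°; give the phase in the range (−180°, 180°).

-109.0 dB, -146.1°

At ω = 3493 rad/s:
pole (1 + j3493·0.004) = 1 + j13.972 → |·| ≈ 14.008, ∠ ≈ 85.91°
pole (1 + j3493·0.0005) = 1 + j1.7465 → |·| ≈ 2.0125, ∠ ≈ 60.21°
|L| = 0.0001 · 1 / (14.008 · 2.0125) ≈ 3.5472e-06
Gain = 20 log₁₀(3.5472e-06) ≈ -109.00 dB
∠L = (0°) − (85.91° + 60.21°) = -146.12°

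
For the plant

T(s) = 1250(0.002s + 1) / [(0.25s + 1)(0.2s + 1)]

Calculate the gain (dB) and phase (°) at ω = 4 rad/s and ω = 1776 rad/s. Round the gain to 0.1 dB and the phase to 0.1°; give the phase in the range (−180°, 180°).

ω = 4: 56.8 dB, -83.2°; ω = 1776: -30.7 dB, -105.4°

At ω = 4 rad/s:
zero (1 + j4·0.002) = 1 + j0.008 → |·| ≈ 1, ∠ ≈ 0.46°
pole (1 + j4·0.25) = 1 + j1 → |·| ≈ 1.4142, ∠ ≈ 45.00°
pole (1 + j4·0.2) = 1 + j0.8 → |·| ≈ 1.2806, ∠ ≈ 38.66°
|T| = 1250 · 1 / (1.4142 · 1.2806) ≈ 690.22
Gain = 20 log₁₀(690.22) ≈ 56.78 dB
∠T = (0.46°) − (45.00° + 38.66°) = -83.20°

At ω = 1776 rad/s:
zero (1 + j1776·0.002) = 1 + j3.552 → |·| ≈ 3.6901, ∠ ≈ 74.28°
pole (1 + j1776·0.25) = 1 + j444 → |·| ≈ 444, ∠ ≈ 89.87°
pole (1 + j1776·0.2) = 1 + j355.2 → |·| ≈ 355.2, ∠ ≈ 89.84°
|T| = 1250 · 3.6901 / (444 · 355.2) ≈ 0.029248
Gain = 20 log₁₀(0.029248) ≈ -30.68 dB
∠T = (74.28°) − (89.87° + 89.84°) = -105.43°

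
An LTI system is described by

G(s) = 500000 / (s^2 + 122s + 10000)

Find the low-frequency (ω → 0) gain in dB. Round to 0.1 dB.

34.0 dB

G(0) = 500000 / 10000 = 50
20 log₁₀(50) ≈ 33.98 dB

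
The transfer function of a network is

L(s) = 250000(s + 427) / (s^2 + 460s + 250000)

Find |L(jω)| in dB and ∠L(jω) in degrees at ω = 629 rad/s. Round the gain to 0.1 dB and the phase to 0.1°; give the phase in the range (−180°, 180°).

At s = jω = j629:
zero (s+427): 427 + j629 → |·| = √(427²+629²) = √577970 ≈ 760.24, ∠ = arctan(629/427) ≈ 55.83°
quadratic: (j629)² + 460·j629 + 250000 = -145641 + j289340 → |·| ≈ 3.2393e+05, ∠ ≈ 116.72°
|L| = 250000 · 760.24 / 3.2393e+05 ≈ 586.73
Gain = 20 log₁₀(586.73) ≈ 55.37 dB
∠L = 55.83° − 116.72° = -60.89°

55.4 dB, -60.9°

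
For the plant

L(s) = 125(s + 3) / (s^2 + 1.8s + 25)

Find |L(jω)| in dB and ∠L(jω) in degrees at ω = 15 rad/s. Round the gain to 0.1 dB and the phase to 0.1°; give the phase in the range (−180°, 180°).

At s = jω = j15:
zero (s+3): 3 + j15 → |·| = √(3²+15²) = √234 ≈ 15.297, ∠ = arctan(15/3) ≈ 78.69°
quadratic: (j15)² + 1.8·j15 + 25 = -200 + j27 → |·| ≈ 201.81, ∠ ≈ 172.31°
|L| = 125 · 15.297 / 201.81 ≈ 9.4749
Gain = 20 log₁₀(9.4749) ≈ 19.53 dB
∠L = 78.69° − 172.31° = -93.62°

19.5 dB, -93.6°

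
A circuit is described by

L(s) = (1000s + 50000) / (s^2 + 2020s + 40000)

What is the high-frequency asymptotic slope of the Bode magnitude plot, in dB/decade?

-20 dB/decade

Each pole contributes −20 dB/decade at high frequency; each zero contributes +20 dB/decade.
Net: 1 zero(s) − 2 pole(s) → -20 dB/decade.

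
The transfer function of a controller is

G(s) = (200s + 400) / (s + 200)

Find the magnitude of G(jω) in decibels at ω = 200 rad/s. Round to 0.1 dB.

43.0 dB

Substitute s = j200:
Numerator: 200(j200) + 400 = 400 + j40000
Denominator: (j200) + 200 = 200 + j200
|N| = √(400² + 40000²) ≈ 40002, ∠N ≈ 89.43°
|D| = √(200² + 200²) ≈ 282.84, ∠D ≈ 45.00°
|G| = 40002 / 282.84 ≈ 141.43
Gain = 20 log₁₀(141.43) ≈ 43.01 dB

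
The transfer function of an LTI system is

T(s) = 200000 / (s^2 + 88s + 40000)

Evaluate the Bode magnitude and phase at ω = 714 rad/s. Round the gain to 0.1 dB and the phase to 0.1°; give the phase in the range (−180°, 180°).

At s = jω = j714:
quadratic: (j714)² + 88·j714 + 40000 = -469796 + j62832 → |·| ≈ 4.7398e+05, ∠ ≈ 172.38°
|T| = 200000 / 4.7398e+05 ≈ 0.42196
Gain = 20 log₁₀(0.42196) ≈ -7.49 dB
∠T = 0.00° − 172.38° = -172.38°

-7.5 dB, -172.4°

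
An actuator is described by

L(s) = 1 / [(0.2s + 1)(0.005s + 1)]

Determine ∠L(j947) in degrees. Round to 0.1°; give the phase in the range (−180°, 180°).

At ω = 947 rad/s:
pole (1 + j947·0.2) = 1 + j189.4 → |·| ≈ 189.4, ∠ ≈ 89.70°
pole (1 + j947·0.005) = 1 + j4.735 → |·| ≈ 4.8394, ∠ ≈ 78.07°
∠L = (0°) − (89.70° + 78.07°) = -167.77°

-167.8°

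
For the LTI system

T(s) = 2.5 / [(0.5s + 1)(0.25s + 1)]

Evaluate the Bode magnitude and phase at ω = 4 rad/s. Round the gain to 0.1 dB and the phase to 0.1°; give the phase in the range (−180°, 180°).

-2.0 dB, -108.4°

At ω = 4 rad/s:
pole (1 + j4·0.5) = 1 + j2 → |·| ≈ 2.2361, ∠ ≈ 63.43°
pole (1 + j4·0.25) = 1 + j1 → |·| ≈ 1.4142, ∠ ≈ 45.00°
|T| = 2.5 · 1 / (2.2361 · 1.4142) ≈ 0.79057
Gain = 20 log₁₀(0.79057) ≈ -2.04 dB
∠T = (0°) − (63.43° + 45.00°) = -108.43°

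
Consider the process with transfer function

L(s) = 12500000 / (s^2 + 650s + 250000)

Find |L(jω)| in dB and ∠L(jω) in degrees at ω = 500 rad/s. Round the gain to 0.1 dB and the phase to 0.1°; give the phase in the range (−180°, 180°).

At s = jω = j500:
quadratic: (j500)² + 650·j500 + 250000 = 0 + j325000 → |·| ≈ 3.25e+05, ∠ ≈ 90.00°
|L| = 12500000 / 3.25e+05 ≈ 38.462
Gain = 20 log₁₀(38.462) ≈ 31.70 dB
∠L = 0.00° − 90.00° = -90.00°

31.7 dB, -90.0°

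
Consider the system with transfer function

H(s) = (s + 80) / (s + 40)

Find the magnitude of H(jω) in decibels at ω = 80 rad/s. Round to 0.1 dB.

Substitute s = j80:
Numerator: (j80) + 80 = 80 + j80
Denominator: (j80) + 40 = 40 + j80
|N| = √(80² + 80²) ≈ 113.14, ∠N ≈ 45.00°
|D| = √(40² + 80²) ≈ 89.443, ∠D ≈ 63.43°
|H| = 113.14 / 89.443 ≈ 1.2649
Gain = 20 log₁₀(1.2649) ≈ 2.04 dB

2.0 dB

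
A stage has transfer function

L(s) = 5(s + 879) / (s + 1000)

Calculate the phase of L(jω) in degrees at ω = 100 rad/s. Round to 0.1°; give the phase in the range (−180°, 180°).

0.8°

At s = jω = j100:
zero (s+879): 879 + j100 → |·| = √(879²+100²) = √782641 ≈ 884.67, ∠ = arctan(100/879) ≈ 6.49°
pole (s+1000): 1000 + j100 → |·| = √(1000²+100²) = √1010000 ≈ 1005, ∠ = arctan(100/1000) ≈ 5.71°
∠L = 6.49° − 5.71° = 0.78°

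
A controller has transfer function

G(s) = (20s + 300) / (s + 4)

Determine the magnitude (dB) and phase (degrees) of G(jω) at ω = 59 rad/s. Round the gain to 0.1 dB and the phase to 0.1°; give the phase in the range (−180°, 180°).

Substitute s = j59:
Numerator: 20(j59) + 300 = 300 + j1180
Denominator: (j59) + 4 = 4 + j59
|N| = √(300² + 1180²) ≈ 1217.5, ∠N ≈ 75.74°
|D| = √(4² + 59²) ≈ 59.135, ∠D ≈ 86.12°
|G| = 1217.5 / 59.135 ≈ 20.588
Gain = 20 log₁₀(20.588) ≈ 26.27 dB
∠G = 75.74° − 86.12° = -10.38°

26.3 dB, -10.4°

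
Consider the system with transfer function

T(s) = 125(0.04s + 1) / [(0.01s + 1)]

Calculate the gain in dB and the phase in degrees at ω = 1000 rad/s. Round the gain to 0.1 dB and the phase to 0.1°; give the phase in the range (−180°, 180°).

At ω = 1000 rad/s:
zero (1 + j1000·0.04) = 1 + j40 → |·| ≈ 40.012, ∠ ≈ 88.57°
pole (1 + j1000·0.01) = 1 + j10 → |·| ≈ 10.05, ∠ ≈ 84.29°
|T| = 125 · 40.012 / (10.05) ≈ 497.66
Gain = 20 log₁₀(497.66) ≈ 53.94 dB
∠T = (88.57°) − (84.29°) = 4.28°

53.9 dB, 4.3°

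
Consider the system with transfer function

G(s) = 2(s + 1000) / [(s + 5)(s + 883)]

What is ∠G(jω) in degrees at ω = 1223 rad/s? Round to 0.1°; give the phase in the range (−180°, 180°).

At s = jω = j1223:
zero (s+1000): 1000 + j1223 → |·| = √(1000²+1223²) = √2495729 ≈ 1579.8, ∠ = arctan(1223/1000) ≈ 50.73°
pole (s+5): 5 + j1223 → |·| = √(5²+1223²) = √1495754 ≈ 1223, ∠ = arctan(1223/5) ≈ 89.77°
pole (s+883): 883 + j1223 → |·| = √(883²+1223²) = √2275418 ≈ 1508.4, ∠ = arctan(1223/883) ≈ 54.17°
∠G = 50.73° − 143.94° = -93.21°

-93.2°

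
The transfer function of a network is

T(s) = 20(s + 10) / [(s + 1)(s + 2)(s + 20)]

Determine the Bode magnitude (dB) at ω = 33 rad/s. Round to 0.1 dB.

-35.7 dB

At s = jω = j33:
zero (s+10): 10 + j33 → |·| = √(10²+33²) = √1189 ≈ 34.482, ∠ = arctan(33/10) ≈ 73.14°
pole (s+1): 1 + j33 → |·| = √(1²+33²) = √1090 ≈ 33.015, ∠ = arctan(33/1) ≈ 88.26°
pole (s+2): 2 + j33 → |·| = √(2²+33²) = √1093 ≈ 33.061, ∠ = arctan(33/2) ≈ 86.53°
pole (s+20): 20 + j33 → |·| = √(20²+33²) = √1489 ≈ 38.588, ∠ = arctan(33/20) ≈ 58.78°
|T| = 20 · 34.482 / 42119 ≈ 0.016374
Gain = 20 log₁₀(0.016374) ≈ -35.72 dB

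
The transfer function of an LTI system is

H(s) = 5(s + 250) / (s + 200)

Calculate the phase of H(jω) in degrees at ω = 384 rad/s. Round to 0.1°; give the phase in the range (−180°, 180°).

At s = jω = j384:
zero (s+250): 250 + j384 → |·| = √(250²+384²) = √209956 ≈ 458.21, ∠ = arctan(384/250) ≈ 56.93°
pole (s+200): 200 + j384 → |·| = √(200²+384²) = √187456 ≈ 432.96, ∠ = arctan(384/200) ≈ 62.49°
∠H = 56.93° − 62.49° = -5.56°

-5.6°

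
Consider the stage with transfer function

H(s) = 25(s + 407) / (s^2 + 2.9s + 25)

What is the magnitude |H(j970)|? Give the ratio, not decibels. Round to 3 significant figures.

0.0280

At s = jω = j970:
zero (s+407): 407 + j970 → |·| = √(407²+970²) = √1106549 ≈ 1051.9, ∠ = arctan(970/407) ≈ 67.24°
quadratic: (j970)² + 2.9·j970 + 25 = -940875 + j2813 → |·| ≈ 9.4088e+05, ∠ ≈ 179.83°
|H| = 25 · 1051.9 / 9.4088e+05 ≈ 0.02795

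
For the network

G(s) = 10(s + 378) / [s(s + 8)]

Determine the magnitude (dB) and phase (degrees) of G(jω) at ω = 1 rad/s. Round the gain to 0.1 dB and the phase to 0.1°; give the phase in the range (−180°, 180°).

At s = jω = j1:
zero (s+378): 378 + j1 → |·| = √(378²+1²) = √142885 ≈ 378, ∠ = arctan(1/378) ≈ 0.15°
pole (s+8): 8 + j1 → |·| = √(8²+1²) = √65 ≈ 8.0623, ∠ = arctan(1/8) ≈ 7.13°
pole at origin: |s| = 1, ∠ = 90.00° (in denominator)
|G| = 10 · 378 / 8.0623 ≈ 468.85
Gain = 20 log₁₀(468.85) ≈ 53.42 dB
∠G = 0.15° − 97.13° = -96.98°

53.4 dB, -97.0°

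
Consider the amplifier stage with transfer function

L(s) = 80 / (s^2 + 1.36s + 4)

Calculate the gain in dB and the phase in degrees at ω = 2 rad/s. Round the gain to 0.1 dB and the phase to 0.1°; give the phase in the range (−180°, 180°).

At s = jω = j2:
quadratic: (j2)² + 1.36·j2 + 4 = 0 + j2.72 → |·| ≈ 2.72, ∠ ≈ 90.00°
|L| = 80 / 2.72 ≈ 29.412
Gain = 20 log₁₀(29.412) ≈ 29.37 dB
∠L = 0.00° − 90.00° = -90.00°

29.4 dB, -90.0°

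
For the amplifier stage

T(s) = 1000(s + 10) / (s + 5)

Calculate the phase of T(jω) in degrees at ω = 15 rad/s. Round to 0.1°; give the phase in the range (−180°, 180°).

-15.3°

At s = jω = j15:
zero (s+10): 10 + j15 → |·| = √(10²+15²) = √325 ≈ 18.028, ∠ = arctan(15/10) ≈ 56.31°
pole (s+5): 5 + j15 → |·| = √(5²+15²) = √250 ≈ 15.811, ∠ = arctan(15/5) ≈ 71.57°
∠T = 56.31° − 71.57° = -15.26°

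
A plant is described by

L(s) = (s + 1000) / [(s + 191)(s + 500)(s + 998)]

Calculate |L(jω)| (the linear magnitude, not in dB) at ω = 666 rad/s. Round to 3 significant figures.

1.74e-06

At s = jω = j666:
zero (s+1000): 1000 + j666 → |·| = √(1000²+666²) = √1443556 ≈ 1201.5, ∠ = arctan(666/1000) ≈ 33.66°
pole (s+191): 191 + j666 → |·| = √(191²+666²) = √480037 ≈ 692.85, ∠ = arctan(666/191) ≈ 74.00°
pole (s+500): 500 + j666 → |·| = √(500²+666²) = √693556 ≈ 832.8, ∠ = arctan(666/500) ≈ 53.10°
pole (s+998): 998 + j666 → |·| = √(998²+666²) = √1439560 ≈ 1199.8, ∠ = arctan(666/998) ≈ 33.72°
|L| = 1 · 1201.5 / 6.9229e+08 ≈ 1.7355e-06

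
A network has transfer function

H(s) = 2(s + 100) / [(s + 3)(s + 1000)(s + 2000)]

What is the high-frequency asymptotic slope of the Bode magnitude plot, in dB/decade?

Each pole contributes −20 dB/decade at high frequency; each zero contributes +20 dB/decade.
Net: 1 zero(s) − 3 pole(s) → -40 dB/decade.

-40 dB/decade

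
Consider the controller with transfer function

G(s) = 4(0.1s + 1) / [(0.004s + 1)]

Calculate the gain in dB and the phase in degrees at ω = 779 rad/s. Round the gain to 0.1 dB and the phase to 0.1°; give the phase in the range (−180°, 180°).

39.6 dB, 17.1°

At ω = 779 rad/s:
zero (1 + j779·0.1) = 1 + j77.9 → |·| ≈ 77.906, ∠ ≈ 89.26°
pole (1 + j779·0.004) = 1 + j3.116 → |·| ≈ 3.2725, ∠ ≈ 72.21°
|G| = 4 · 77.906 / (3.2725) ≈ 95.225
Gain = 20 log₁₀(95.225) ≈ 39.58 dB
∠G = (89.26°) − (72.21°) = 17.05°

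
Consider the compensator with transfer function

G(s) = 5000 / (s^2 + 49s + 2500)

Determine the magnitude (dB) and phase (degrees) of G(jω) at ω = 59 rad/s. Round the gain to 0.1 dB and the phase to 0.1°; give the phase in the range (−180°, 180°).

At s = jω = j59:
quadratic: (j59)² + 49·j59 + 2500 = -981 + j2891 → |·| ≈ 3052.9, ∠ ≈ 108.74°
|G| = 5000 / 3052.9 ≈ 1.6378
Gain = 20 log₁₀(1.6378) ≈ 4.29 dB
∠G = 0.00° − 108.74° = -108.74°

4.3 dB, -108.7°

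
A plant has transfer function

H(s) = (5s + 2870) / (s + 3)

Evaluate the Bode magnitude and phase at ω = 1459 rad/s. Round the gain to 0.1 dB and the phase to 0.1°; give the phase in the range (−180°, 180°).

14.6 dB, -21.4°

Substitute s = j1459:
Numerator: 5(j1459) + 2870 = 2870 + j7295
Denominator: (j1459) + 3 = 3 + j1459
|N| = √(2870² + 7295²) ≈ 7839.3, ∠N ≈ 68.52°
|D| = √(3² + 1459²) ≈ 1459, ∠D ≈ 89.88°
|H| = 7839.3 / 1459 ≈ 5.3731
Gain = 20 log₁₀(5.3731) ≈ 14.60 dB
∠H = 68.52° − 89.88° = -21.36°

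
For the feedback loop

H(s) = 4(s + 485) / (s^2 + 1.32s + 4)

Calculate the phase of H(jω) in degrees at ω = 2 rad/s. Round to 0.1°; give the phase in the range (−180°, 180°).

-89.8°

At s = jω = j2:
zero (s+485): 485 + j2 → |·| = √(485²+2²) = √235229 ≈ 485, ∠ = arctan(2/485) ≈ 0.24°
quadratic: (j2)² + 1.32·j2 + 4 = 0 + j2.64 → |·| ≈ 2.64, ∠ ≈ 90.00°
∠H = 0.24° − 90.00° = -89.76°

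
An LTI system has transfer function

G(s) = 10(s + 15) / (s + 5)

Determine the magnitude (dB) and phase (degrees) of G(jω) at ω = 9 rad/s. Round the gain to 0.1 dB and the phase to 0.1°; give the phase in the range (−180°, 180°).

24.6 dB, -30.0°

At s = jω = j9:
zero (s+15): 15 + j9 → |·| = √(15²+9²) = √306 ≈ 17.493, ∠ = arctan(9/15) ≈ 30.96°
pole (s+5): 5 + j9 → |·| = √(5²+9²) = √106 ≈ 10.296, ∠ = arctan(9/5) ≈ 60.95°
|G| = 10 · 17.493 / 10.296 ≈ 16.99
Gain = 20 log₁₀(16.99) ≈ 24.60 dB
∠G = 30.96° − 60.95° = -29.99°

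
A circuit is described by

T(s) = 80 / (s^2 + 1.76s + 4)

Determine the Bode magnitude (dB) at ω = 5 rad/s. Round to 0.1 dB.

10.9 dB

At s = jω = j5:
quadratic: (j5)² + 1.76·j5 + 4 = -21 + j8.8 → |·| ≈ 22.769, ∠ ≈ 157.26°
|T| = 80 / 22.769 ≈ 3.5135
Gain = 20 log₁₀(3.5135) ≈ 10.91 dB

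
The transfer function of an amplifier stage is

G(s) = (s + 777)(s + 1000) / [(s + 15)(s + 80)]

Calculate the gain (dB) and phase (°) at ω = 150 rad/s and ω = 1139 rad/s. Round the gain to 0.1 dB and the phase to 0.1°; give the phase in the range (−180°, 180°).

At s = jω = j150:
zero (s+777): 777 + j150 → |·| = √(777²+150²) = √626229 ≈ 791.35, ∠ = arctan(150/777) ≈ 10.93°
zero (s+1000): 1000 + j150 → |·| = √(1000²+150²) = √1022500 ≈ 1011.2, ∠ = arctan(150/1000) ≈ 8.53°
pole (s+15): 15 + j150 → |·| = √(15²+150²) = √22725 ≈ 150.75, ∠ = arctan(150/15) ≈ 84.29°
pole (s+80): 80 + j150 → |·| = √(80²+150²) = √28900 ≈ 170, ∠ = arctan(150/80) ≈ 61.93°
|G| = 1 · 8.0021e+05 / 25628 ≈ 31.224
Gain = 20 log₁₀(31.224) ≈ 29.89 dB
∠G = 19.46° − 146.22° = -126.76°

At s = jω = j1139:
zero (s+777): 777 + j1139 → |·| = √(777²+1139²) = √1901050 ≈ 1378.8, ∠ = arctan(1139/777) ≈ 55.70°
zero (s+1000): 1000 + j1139 → |·| = √(1000²+1139²) = √2297321 ≈ 1515.7, ∠ = arctan(1139/1000) ≈ 48.72°
pole (s+15): 15 + j1139 → |·| = √(15²+1139²) = √1297546 ≈ 1139.1, ∠ = arctan(1139/15) ≈ 89.25°
pole (s+80): 80 + j1139 → |·| = √(80²+1139²) = √1303721 ≈ 1141.8, ∠ = arctan(1139/80) ≈ 85.98°
|G| = 1 · 2.0898e+06 / 1.3006e+06 ≈ 1.6068
Gain = 20 log₁₀(1.6068) ≈ 4.12 dB
∠G = 104.42° − 175.23° = -70.81°

ω = 150: 29.9 dB, -126.8°; ω = 1139: 4.1 dB, -70.8°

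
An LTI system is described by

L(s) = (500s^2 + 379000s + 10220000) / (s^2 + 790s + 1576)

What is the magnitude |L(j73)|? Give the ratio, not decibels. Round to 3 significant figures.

Substitute s = j73:
Numerator: 500(j73)^2 + 379000(j73) + 10220000 = 7555500 + j27667000
Denominator: (j73)^2 + 790(j73) + 1576 = -3753 + j57670
|N| = √(7555500² + 27667000²) ≈ 2.868e+07, ∠N ≈ 74.73°
|D| = √(3753² + 57670²) ≈ 57792, ∠D ≈ 93.72°
|L| = 2.868e+07 / 57792 ≈ 496.26

496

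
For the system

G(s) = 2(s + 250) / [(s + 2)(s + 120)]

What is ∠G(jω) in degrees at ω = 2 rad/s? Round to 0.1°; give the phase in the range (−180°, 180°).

-45.5°

At s = jω = j2:
zero (s+250): 250 + j2 → |·| = √(250²+2²) = √62504 ≈ 250.01, ∠ = arctan(2/250) ≈ 0.46°
pole (s+2): 2 + j2 → |·| = √(2²+2²) = √8 ≈ 2.8284, ∠ = arctan(2/2) ≈ 45.00°
pole (s+120): 120 + j2 → |·| = √(120²+2²) = √14404 ≈ 120.02, ∠ = arctan(2/120) ≈ 0.95°
∠G = 0.46° − 45.95° = -45.49°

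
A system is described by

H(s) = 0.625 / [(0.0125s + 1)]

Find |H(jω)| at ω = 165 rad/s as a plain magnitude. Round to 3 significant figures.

0.273

At ω = 165 rad/s:
pole (1 + j165·0.0125) = 1 + j2.0625 → |·| ≈ 2.2921, ∠ ≈ 64.13°
|H| = 0.625 · 1 / (2.2921) ≈ 0.27268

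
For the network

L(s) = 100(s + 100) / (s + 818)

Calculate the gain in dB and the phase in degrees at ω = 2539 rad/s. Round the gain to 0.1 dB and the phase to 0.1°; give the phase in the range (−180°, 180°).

At s = jω = j2539:
zero (s+100): 100 + j2539 → |·| = √(100²+2539²) = √6456521 ≈ 2541, ∠ = arctan(2539/100) ≈ 87.74°
pole (s+818): 818 + j2539 → |·| = √(818²+2539²) = √7115645 ≈ 2667.5, ∠ = arctan(2539/818) ≈ 72.14°
|L| = 100 · 2541 / 2667.5 ≈ 95.258
Gain = 20 log₁₀(95.258) ≈ 39.58 dB
∠L = 87.74° − 72.14° = 15.60°

39.6 dB, 15.6°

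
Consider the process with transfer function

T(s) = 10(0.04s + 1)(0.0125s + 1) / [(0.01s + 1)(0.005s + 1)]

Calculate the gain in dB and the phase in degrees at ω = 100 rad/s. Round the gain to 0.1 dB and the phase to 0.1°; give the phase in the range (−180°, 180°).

32.4 dB, 55.7°

At ω = 100 rad/s:
zero (1 + j100·0.04) = 1 + j4 → |·| ≈ 4.1231, ∠ ≈ 75.96°
zero (1 + j100·0.0125) = 1 + j1.25 → |·| ≈ 1.6008, ∠ ≈ 51.34°
pole (1 + j100·0.01) = 1 + j1 → |·| ≈ 1.4142, ∠ ≈ 45.00°
pole (1 + j100·0.005) = 1 + j0.5 → |·| ≈ 1.118, ∠ ≈ 26.57°
|T| = 10 · 4.1231 · 1.6008 / (1.4142 · 1.118) ≈ 41.745
Gain = 20 log₁₀(41.745) ≈ 32.41 dB
∠T = (75.96° + 51.34°) − (45.00° + 26.57°) = 55.73°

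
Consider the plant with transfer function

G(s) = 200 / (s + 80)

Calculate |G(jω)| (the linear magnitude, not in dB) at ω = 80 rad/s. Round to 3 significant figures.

At s = jω = j80:
pole (s+80): 80 + j80 → |·| = √(80²+80²) = √12800 ≈ 113.14, ∠ = arctan(80/80) ≈ 45.00°
|G| = 200 / 113.14 ≈ 1.7677

1.77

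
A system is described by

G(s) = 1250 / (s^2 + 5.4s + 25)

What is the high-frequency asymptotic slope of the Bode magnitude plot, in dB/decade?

-40 dB/decade

Each pole contributes −20 dB/decade at high frequency; each zero contributes +20 dB/decade.
Net: 0 zero(s) − 2 pole(s) → -40 dB/decade.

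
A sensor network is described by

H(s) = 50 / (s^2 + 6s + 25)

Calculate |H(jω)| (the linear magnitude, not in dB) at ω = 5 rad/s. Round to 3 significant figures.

1.67

At s = jω = j5:
quadratic: (j5)² + 6·j5 + 25 = 0 + j30 → |·| ≈ 30, ∠ ≈ 90.00°
|H| = 50 / 30 ≈ 1.6667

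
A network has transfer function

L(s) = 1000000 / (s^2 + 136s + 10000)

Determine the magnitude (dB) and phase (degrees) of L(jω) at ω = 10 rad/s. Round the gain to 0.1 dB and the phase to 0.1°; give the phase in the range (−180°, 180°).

At s = jω = j10:
quadratic: (j10)² + 136·j10 + 10000 = 9900 + j1360 → |·| ≈ 9993, ∠ ≈ 7.82°
|L| = 1000000 / 9993 ≈ 100.07
Gain = 20 log₁₀(100.07) ≈ 40.01 dB
∠L = 0.00° − 7.82° = -7.82°

40.0 dB, -7.8°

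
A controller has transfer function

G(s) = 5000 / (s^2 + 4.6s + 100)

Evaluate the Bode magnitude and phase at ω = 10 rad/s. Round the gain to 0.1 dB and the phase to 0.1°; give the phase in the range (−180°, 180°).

At s = jω = j10:
quadratic: (j10)² + 4.6·j10 + 100 = 0 + j46 → |·| ≈ 46, ∠ ≈ 90.00°
|G| = 5000 / 46 ≈ 108.7
Gain = 20 log₁₀(108.7) ≈ 40.72 dB
∠G = 0.00° − 90.00° = -90.00°

40.7 dB, -90.0°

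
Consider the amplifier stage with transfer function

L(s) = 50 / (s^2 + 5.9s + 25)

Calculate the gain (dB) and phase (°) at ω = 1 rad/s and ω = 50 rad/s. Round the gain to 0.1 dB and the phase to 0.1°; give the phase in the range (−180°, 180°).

At s = jω = j1:
quadratic: (j1)² + 5.9·j1 + 25 = 24 + j5.9 → |·| ≈ 24.715, ∠ ≈ 13.81°
|L| = 50 / 24.715 ≈ 2.0231
Gain = 20 log₁₀(2.0231) ≈ 6.12 dB
∠L = 0.00° − 13.81° = -13.81°

At s = jω = j50:
quadratic: (j50)² + 5.9·j50 + 25 = -2475 + j295 → |·| ≈ 2492.5, ∠ ≈ 173.20°
|L| = 50 / 2492.5 ≈ 0.02006
Gain = 20 log₁₀(0.02006) ≈ -33.95 dB
∠L = 0.00° − 173.20° = -173.20°

ω = 1: 6.1 dB, -13.8°; ω = 50: -34.0 dB, -173.2°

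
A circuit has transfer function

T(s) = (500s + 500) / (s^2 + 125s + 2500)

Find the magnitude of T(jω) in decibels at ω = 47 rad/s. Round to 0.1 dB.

Substitute s = j47:
Numerator: 500(j47) + 500 = 500 + j23500
Denominator: (j47)^2 + 125(j47) + 2500 = 291 + j5875
|N| = √(500² + 23500²) ≈ 23505, ∠N ≈ 88.78°
|D| = √(291² + 5875²) ≈ 5882.2, ∠D ≈ 87.16°
|T| = 23505 / 5882.2 ≈ 3.996
Gain = 20 log₁₀(3.996) ≈ 12.03 dB

12.0 dB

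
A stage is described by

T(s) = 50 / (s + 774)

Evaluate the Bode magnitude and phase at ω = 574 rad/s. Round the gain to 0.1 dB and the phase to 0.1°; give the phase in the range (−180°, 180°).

At s = jω = j574:
pole (s+774): 774 + j574 → |·| = √(774²+574²) = √928552 ≈ 963.61, ∠ = arctan(574/774) ≈ 36.56°
|T| = 50 / 963.61 ≈ 0.051888
Gain = 20 log₁₀(0.051888) ≈ -25.70 dB
∠T = 0.00° − 36.56° = -36.56°

-25.7 dB, -36.6°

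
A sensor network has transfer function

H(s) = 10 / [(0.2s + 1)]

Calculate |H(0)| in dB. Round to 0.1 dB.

H(0) = 10 · 1 / 1 = 10
20 log₁₀(10) ≈ 20.00 dB

20.0 dB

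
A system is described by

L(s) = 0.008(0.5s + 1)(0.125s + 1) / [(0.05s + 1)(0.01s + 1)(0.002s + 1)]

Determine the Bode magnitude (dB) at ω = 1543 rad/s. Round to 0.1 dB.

At ω = 1543 rad/s:
zero (1 + j1543·0.5) = 1 + j771.5 → |·| ≈ 771.5, ∠ ≈ 89.93°
zero (1 + j1543·0.125) = 1 + j192.875 → |·| ≈ 192.88, ∠ ≈ 89.70°
pole (1 + j1543·0.05) = 1 + j77.15 → |·| ≈ 77.156, ∠ ≈ 89.26°
pole (1 + j1543·0.01) = 1 + j15.43 → |·| ≈ 15.462, ∠ ≈ 86.29°
pole (1 + j1543·0.002) = 1 + j3.086 → |·| ≈ 3.244, ∠ ≈ 72.05°
|L| = 0.008 · 771.5 · 192.88 / (77.156 · 15.462 · 3.244) ≈ 0.30761
Gain = 20 log₁₀(0.30761) ≈ -10.24 dB

-10.2 dB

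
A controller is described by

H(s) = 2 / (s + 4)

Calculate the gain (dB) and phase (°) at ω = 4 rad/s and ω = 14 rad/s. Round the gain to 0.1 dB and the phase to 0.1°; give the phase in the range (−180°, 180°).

At s = jω = j4:
pole (s+4): 4 + j4 → |·| = √(4²+4²) = √32 ≈ 5.6569, ∠ = arctan(4/4) ≈ 45.00°
|H| = 2 / 5.6569 ≈ 0.35355
Gain = 20 log₁₀(0.35355) ≈ -9.03 dB
∠H = 0.00° − 45.00° = -45.00°

At s = jω = j14:
pole (s+4): 4 + j14 → |·| = √(4²+14²) = √212 ≈ 14.56, ∠ = arctan(14/4) ≈ 74.05°
|H| = 2 / 14.56 ≈ 0.13736
Gain = 20 log₁₀(0.13736) ≈ -17.24 dB
∠H = 0.00° − 74.05° = -74.05°

ω = 4: -9.0 dB, -45.0°; ω = 14: -17.2 dB, -74.1°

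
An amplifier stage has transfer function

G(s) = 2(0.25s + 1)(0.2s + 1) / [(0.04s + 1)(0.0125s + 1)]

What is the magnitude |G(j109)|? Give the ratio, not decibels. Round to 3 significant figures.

157

At ω = 109 rad/s:
zero (1 + j109·0.25) = 1 + j27.25 → |·| ≈ 27.268, ∠ ≈ 87.90°
zero (1 + j109·0.2) = 1 + j21.8 → |·| ≈ 21.823, ∠ ≈ 87.37°
pole (1 + j109·0.04) = 1 + j4.36 → |·| ≈ 4.4732, ∠ ≈ 77.08°
pole (1 + j109·0.0125) = 1 + j1.3625 → |·| ≈ 1.6901, ∠ ≈ 53.72°
|G| = 2 · 27.268 · 21.823 / (4.4732 · 1.6901) ≈ 157.42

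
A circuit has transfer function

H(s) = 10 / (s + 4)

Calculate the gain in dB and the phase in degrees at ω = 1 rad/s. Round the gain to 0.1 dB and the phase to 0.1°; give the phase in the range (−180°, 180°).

Substitute s = j1:
Numerator: 10 = 10 + j0
Denominator: (j1) + 4 = 4 + j1
|N| = √(10² + 0²) ≈ 10, ∠N ≈ 0.00°
|D| = √(4² + 1²) ≈ 4.1231, ∠D ≈ 14.04°
|H| = 10 / 4.1231 ≈ 2.4254
Gain = 20 log₁₀(2.4254) ≈ 7.70 dB
∠H = 0.00° − 14.04° = -14.04°

7.7 dB, -14.0°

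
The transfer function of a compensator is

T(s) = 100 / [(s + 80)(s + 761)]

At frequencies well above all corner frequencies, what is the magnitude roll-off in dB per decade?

-40 dB/decade

Each pole contributes −20 dB/decade at high frequency; each zero contributes +20 dB/decade.
Net: 0 zero(s) − 2 pole(s) → -40 dB/decade.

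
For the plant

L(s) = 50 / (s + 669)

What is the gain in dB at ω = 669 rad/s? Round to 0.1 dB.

At s = jω = j669:
pole (s+669): 669 + j669 → |·| = √(669²+669²) = √895122 ≈ 946.11, ∠ = arctan(669/669) ≈ 45.00°
|L| = 50 / 946.11 ≈ 0.052848
Gain = 20 log₁₀(0.052848) ≈ -25.54 dB

-25.5 dB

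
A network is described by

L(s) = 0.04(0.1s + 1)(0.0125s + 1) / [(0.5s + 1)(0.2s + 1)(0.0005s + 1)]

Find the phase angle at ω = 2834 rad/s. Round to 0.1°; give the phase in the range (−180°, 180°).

-56.5°

At ω = 2834 rad/s:
zero (1 + j2834·0.1) = 1 + j283.4 → |·| ≈ 283.4, ∠ ≈ 89.80°
zero (1 + j2834·0.0125) = 1 + j35.425 → |·| ≈ 35.439, ∠ ≈ 88.38°
pole (1 + j2834·0.5) = 1 + j1417 → |·| ≈ 1417, ∠ ≈ 89.96°
pole (1 + j2834·0.2) = 1 + j566.8 → |·| ≈ 566.8, ∠ ≈ 89.90°
pole (1 + j2834·0.0005) = 1 + j1.417 → |·| ≈ 1.7343, ∠ ≈ 54.79°
∠L = (89.80° + 88.38°) − (89.96° + 89.90° + 54.79°) = -56.47°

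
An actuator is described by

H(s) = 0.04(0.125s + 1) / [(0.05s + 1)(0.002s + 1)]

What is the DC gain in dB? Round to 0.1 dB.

H(0) = 0.04 · 1 / 1 = 0.04
20 log₁₀(0.04) ≈ -27.96 dB

-28.0 dB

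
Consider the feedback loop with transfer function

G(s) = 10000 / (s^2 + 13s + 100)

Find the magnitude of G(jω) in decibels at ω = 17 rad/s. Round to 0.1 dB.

At s = jω = j17:
quadratic: (j17)² + 13·j17 + 100 = -189 + j221 → |·| ≈ 290.8, ∠ ≈ 130.54°
|G| = 10000 / 290.8 ≈ 34.388
Gain = 20 log₁₀(34.388) ≈ 30.73 dB

30.7 dB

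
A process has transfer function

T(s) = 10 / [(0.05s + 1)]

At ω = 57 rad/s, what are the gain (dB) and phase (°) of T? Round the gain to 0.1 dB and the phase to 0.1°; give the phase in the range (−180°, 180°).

10.4 dB, -70.7°

At ω = 57 rad/s:
pole (1 + j57·0.05) = 1 + j2.85 → |·| ≈ 3.0203, ∠ ≈ 70.67°
|T| = 10 · 1 / (3.0203) ≈ 3.3109
Gain = 20 log₁₀(3.3109) ≈ 10.40 dB
∠T = (0°) − (70.67°) = -70.67°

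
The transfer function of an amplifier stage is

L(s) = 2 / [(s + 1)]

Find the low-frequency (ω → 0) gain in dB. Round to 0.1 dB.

6.0 dB

L(0) = 2 · 1 / 1 = 2
20 log₁₀(2) ≈ 6.02 dB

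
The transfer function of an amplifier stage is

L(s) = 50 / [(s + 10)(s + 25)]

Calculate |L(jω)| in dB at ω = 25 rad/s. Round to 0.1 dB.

-25.6 dB

At s = jω = j25:
pole (s+10): 10 + j25 → |·| = √(10²+25²) = √725 ≈ 26.926, ∠ = arctan(25/10) ≈ 68.20°
pole (s+25): 25 + j25 → |·| = √(25²+25²) = √1250 ≈ 35.355, ∠ = arctan(25/25) ≈ 45.00°
|L| = 50 / 951.97 ≈ 0.052523
Gain = 20 log₁₀(0.052523) ≈ -25.59 dB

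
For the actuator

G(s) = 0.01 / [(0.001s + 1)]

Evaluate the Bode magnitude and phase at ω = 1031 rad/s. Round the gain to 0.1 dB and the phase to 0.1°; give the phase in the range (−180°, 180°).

-43.1 dB, -45.9°

At ω = 1031 rad/s:
pole (1 + j1031·0.001) = 1 + j1.031 → |·| ≈ 1.4363, ∠ ≈ 45.87°
|G| = 0.01 · 1 / (1.4363) ≈ 0.0069623
Gain = 20 log₁₀(0.0069623) ≈ -43.14 dB
∠G = (0°) − (45.87°) = -45.87°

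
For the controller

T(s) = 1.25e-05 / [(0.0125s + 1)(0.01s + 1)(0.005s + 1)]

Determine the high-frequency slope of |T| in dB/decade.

-60 dB/decade

Each pole contributes −20 dB/decade at high frequency; each zero contributes +20 dB/decade.
Net: 0 zero(s) − 3 pole(s) → -60 dB/decade.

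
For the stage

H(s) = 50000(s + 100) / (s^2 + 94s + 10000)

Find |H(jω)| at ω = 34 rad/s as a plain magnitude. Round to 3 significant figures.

562

At s = jω = j34:
zero (s+100): 100 + j34 → |·| = √(100²+34²) = √11156 ≈ 105.62, ∠ = arctan(34/100) ≈ 18.78°
quadratic: (j34)² + 94·j34 + 10000 = 8844 + j3196 → |·| ≈ 9403.8, ∠ ≈ 19.87°
|H| = 50000 · 105.62 / 9403.8 ≈ 561.58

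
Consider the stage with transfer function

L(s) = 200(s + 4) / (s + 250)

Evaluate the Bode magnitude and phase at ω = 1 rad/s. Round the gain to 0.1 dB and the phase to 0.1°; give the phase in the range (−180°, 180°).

At s = jω = j1:
zero (s+4): 4 + j1 → |·| = √(4²+1²) = √17 ≈ 4.1231, ∠ = arctan(1/4) ≈ 14.04°
pole (s+250): 250 + j1 → |·| = √(250²+1²) = √62501 ≈ 250, ∠ = arctan(1/250) ≈ 0.23°
|L| = 200 · 4.1231 / 250 ≈ 3.2985
Gain = 20 log₁₀(3.2985) ≈ 10.37 dB
∠L = 14.04° − 0.23° = 13.81°

10.4 dB, 13.8°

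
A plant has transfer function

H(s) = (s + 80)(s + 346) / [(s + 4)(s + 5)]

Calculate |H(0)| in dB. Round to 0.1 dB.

62.8 dB

H(0) = 1·80·346 / (4·5) = 1384
20 log₁₀(1384) ≈ 62.82 dB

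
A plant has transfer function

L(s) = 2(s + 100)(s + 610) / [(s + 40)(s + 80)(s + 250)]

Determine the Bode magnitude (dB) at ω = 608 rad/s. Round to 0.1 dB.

At s = jω = j608:
zero (s+100): 100 + j608 → |·| = √(100²+608²) = √379664 ≈ 616.17, ∠ = arctan(608/100) ≈ 80.66°
zero (s+610): 610 + j608 → |·| = √(610²+608²) = √741764 ≈ 861.26, ∠ = arctan(608/610) ≈ 44.91°
pole (s+40): 40 + j608 → |·| = √(40²+608²) = √371264 ≈ 609.31, ∠ = arctan(608/40) ≈ 86.24°
pole (s+80): 80 + j608 → |·| = √(80²+608²) = √376064 ≈ 613.24, ∠ = arctan(608/80) ≈ 82.50°
pole (s+250): 250 + j608 → |·| = √(250²+608²) = √432164 ≈ 657.39, ∠ = arctan(608/250) ≈ 67.65°
|L| = 2 · 5.3068e+05 / 2.4564e+08 ≈ 0.0043208
Gain = 20 log₁₀(0.0043208) ≈ -47.29 dB

-47.3 dB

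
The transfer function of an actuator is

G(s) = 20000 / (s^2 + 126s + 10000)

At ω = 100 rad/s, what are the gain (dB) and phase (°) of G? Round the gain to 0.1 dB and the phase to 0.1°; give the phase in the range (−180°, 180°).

At s = jω = j100:
quadratic: (j100)² + 126·j100 + 10000 = 0 + j12600 → |·| ≈ 12600, ∠ ≈ 90.00°
|G| = 20000 / 12600 ≈ 1.5873
Gain = 20 log₁₀(1.5873) ≈ 4.01 dB
∠G = 0.00° − 90.00° = -90.00°

4.0 dB, -90.0°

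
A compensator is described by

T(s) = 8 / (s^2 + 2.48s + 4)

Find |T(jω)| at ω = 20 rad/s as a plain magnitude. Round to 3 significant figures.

At s = jω = j20:
quadratic: (j20)² + 2.48·j20 + 4 = -396 + j49.6 → |·| ≈ 399.09, ∠ ≈ 172.86°
|T| = 8 / 399.09 ≈ 0.020046

0.0200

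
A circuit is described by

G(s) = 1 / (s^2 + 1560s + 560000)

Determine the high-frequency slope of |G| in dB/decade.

-40 dB/decade

Each pole contributes −20 dB/decade at high frequency; each zero contributes +20 dB/decade.
Net: 0 zero(s) − 2 pole(s) → -40 dB/decade.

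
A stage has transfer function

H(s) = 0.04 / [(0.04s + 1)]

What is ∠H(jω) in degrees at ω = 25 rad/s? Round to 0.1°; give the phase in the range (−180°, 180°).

-45.0°

At ω = 25 rad/s:
pole (1 + j25·0.04) = 1 + j1 → |·| ≈ 1.4142, ∠ ≈ 45.00°
∠H = (0°) − (45.00°) = -45.00°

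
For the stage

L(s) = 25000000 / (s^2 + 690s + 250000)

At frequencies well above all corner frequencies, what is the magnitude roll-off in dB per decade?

Each pole contributes −20 dB/decade at high frequency; each zero contributes +20 dB/decade.
Net: 0 zero(s) − 2 pole(s) → -40 dB/decade.

-40 dB/decade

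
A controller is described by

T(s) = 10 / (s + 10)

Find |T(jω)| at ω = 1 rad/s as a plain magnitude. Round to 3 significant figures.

At s = jω = j1:
pole (s+10): 10 + j1 → |·| = √(10²+1²) = √101 ≈ 10.05, ∠ = arctan(1/10) ≈ 5.71°
|T| = 10 / 10.05 ≈ 0.99502

0.995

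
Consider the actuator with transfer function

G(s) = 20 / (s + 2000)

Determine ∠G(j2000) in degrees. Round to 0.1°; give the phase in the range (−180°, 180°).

Substitute s = j2000:
Numerator: 20 = 20 + j0
Denominator: (j2000) + 2000 = 2000 + j2000
|N| = √(20² + 0²) ≈ 20, ∠N ≈ 0.00°
|D| = √(2000² + 2000²) ≈ 2828.4, ∠D ≈ 45.00°
∠G = 0.00° − 45.00° = -45.00°

-45.0°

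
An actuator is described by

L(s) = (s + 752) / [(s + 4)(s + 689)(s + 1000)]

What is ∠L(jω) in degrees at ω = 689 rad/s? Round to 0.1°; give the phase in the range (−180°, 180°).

-126.7°

At s = jω = j689:
zero (s+752): 752 + j689 → |·| = √(752²+689²) = √1040225 ≈ 1019.9, ∠ = arctan(689/752) ≈ 42.50°
pole (s+4): 4 + j689 → |·| = √(4²+689²) = √474737 ≈ 689.01, ∠ = arctan(689/4) ≈ 89.67°
pole (s+689): 689 + j689 → |·| = √(689²+689²) = √949442 ≈ 974.39, ∠ = arctan(689/689) ≈ 45.00°
pole (s+1000): 1000 + j689 → |·| = √(1000²+689²) = √1474721 ≈ 1214.4, ∠ = arctan(689/1000) ≈ 34.57°
∠L = 42.50° − 169.24° = -126.74°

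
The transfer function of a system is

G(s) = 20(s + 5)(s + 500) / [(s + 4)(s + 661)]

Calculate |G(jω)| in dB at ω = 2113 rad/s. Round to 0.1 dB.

25.9 dB

At s = jω = j2113:
zero (s+5): 5 + j2113 → |·| = √(5²+2113²) = √4464794 ≈ 2113, ∠ = arctan(2113/5) ≈ 89.86°
zero (s+500): 500 + j2113 → |·| = √(500²+2113²) = √4714769 ≈ 2171.4, ∠ = arctan(2113/500) ≈ 76.69°
pole (s+4): 4 + j2113 → |·| = √(4²+2113²) = √4464785 ≈ 2113, ∠ = arctan(2113/4) ≈ 89.89°
pole (s+661): 661 + j2113 → |·| = √(661²+2113²) = √4901690 ≈ 2214, ∠ = arctan(2113/661) ≈ 72.63°
|G| = 20 · 4.5882e+06 / 4.6782e+06 ≈ 19.615
Gain = 20 log₁₀(19.615) ≈ 25.85 dB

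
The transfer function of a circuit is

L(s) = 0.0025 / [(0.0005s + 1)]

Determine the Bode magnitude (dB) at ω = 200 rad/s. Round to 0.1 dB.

-52.1 dB

At ω = 200 rad/s:
pole (1 + j200·0.0005) = 1 + j0.1 → |·| ≈ 1.005, ∠ ≈ 5.71°
|L| = 0.0025 · 1 / (1.005) ≈ 0.0024876
Gain = 20 log₁₀(0.0024876) ≈ -52.08 dB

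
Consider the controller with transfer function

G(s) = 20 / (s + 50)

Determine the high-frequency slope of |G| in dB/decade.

Each pole contributes −20 dB/decade at high frequency; each zero contributes +20 dB/decade.
Net: 0 zero(s) − 1 pole(s) → -20 dB/decade.

-20 dB/decade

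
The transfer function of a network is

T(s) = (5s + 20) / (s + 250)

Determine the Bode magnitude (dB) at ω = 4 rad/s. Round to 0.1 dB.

Substitute s = j4:
Numerator: 5(j4) + 20 = 20 + j20
Denominator: (j4) + 250 = 250 + j4
|N| = √(20² + 20²) ≈ 28.284, ∠N ≈ 45.00°
|D| = √(250² + 4²) ≈ 250.03, ∠D ≈ 0.92°
|T| = 28.284 / 250.03 ≈ 0.11312
Gain = 20 log₁₀(0.11312) ≈ -18.93 dB

-18.9 dB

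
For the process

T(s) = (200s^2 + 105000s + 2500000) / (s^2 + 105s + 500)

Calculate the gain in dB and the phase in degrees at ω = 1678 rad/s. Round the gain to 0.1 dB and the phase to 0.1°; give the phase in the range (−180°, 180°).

Substitute s = j1678:
Numerator: 200(j1678)^2 + 105000(j1678) + 2500000 = -560636800 + j176190000
Denominator: (j1678)^2 + 105(j1678) + 500 = -2815184 + j176190
|N| = √(560636800² + 176190000²) ≈ 5.8767e+08, ∠N ≈ 162.55°
|D| = √(2815184² + 176190²) ≈ 2.8207e+06, ∠D ≈ 176.42°
|T| = 5.8767e+08 / 2.8207e+06 ≈ 208.34
Gain = 20 log₁₀(208.34) ≈ 46.38 dB
∠T = 162.55° − 176.42° = -13.87°

46.4 dB, -13.9°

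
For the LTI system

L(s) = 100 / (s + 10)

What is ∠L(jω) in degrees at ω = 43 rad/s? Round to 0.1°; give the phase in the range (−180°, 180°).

Substitute s = j43:
Numerator: 100 = 100 + j0
Denominator: (j43) + 10 = 10 + j43
|N| = √(100² + 0²) ≈ 100, ∠N ≈ 0.00°
|D| = √(10² + 43²) ≈ 44.147, ∠D ≈ 76.91°
∠L = 0.00° − 76.91° = -76.91°

-76.9°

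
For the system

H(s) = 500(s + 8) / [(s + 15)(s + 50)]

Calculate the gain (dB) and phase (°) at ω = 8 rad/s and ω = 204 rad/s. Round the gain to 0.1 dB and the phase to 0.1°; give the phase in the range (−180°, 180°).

At s = jω = j8:
zero (s+8): 8 + j8 → |·| = √(8²+8²) = √128 ≈ 11.314, ∠ = arctan(8/8) ≈ 45.00°
pole (s+15): 15 + j8 → |·| = √(15²+8²) = √289 ≈ 17, ∠ = arctan(8/15) ≈ 28.07°
pole (s+50): 50 + j8 → |·| = √(50²+8²) = √2564 ≈ 50.636, ∠ = arctan(8/50) ≈ 9.09°
|H| = 500 · 11.314 / 860.81 ≈ 6.5717
Gain = 20 log₁₀(6.5717) ≈ 16.35 dB
∠H = 45.00° − 37.16° = 7.84°

At s = jω = j204:
zero (s+8): 8 + j204 → |·| = √(8²+204²) = √41680 ≈ 204.16, ∠ = arctan(204/8) ≈ 87.75°
pole (s+15): 15 + j204 → |·| = √(15²+204²) = √41841 ≈ 204.55, ∠ = arctan(204/15) ≈ 85.79°
pole (s+50): 50 + j204 → |·| = √(50²+204²) = √44116 ≈ 210.04, ∠ = arctan(204/50) ≈ 76.23°
|H| = 500 · 204.16 / 42964 ≈ 2.3759
Gain = 20 log₁₀(2.3759) ≈ 7.52 dB
∠H = 87.75° − 162.02° = -74.27°

ω = 8: 16.4 dB, 7.8°; ω = 204: 7.5 dB, -74.3°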